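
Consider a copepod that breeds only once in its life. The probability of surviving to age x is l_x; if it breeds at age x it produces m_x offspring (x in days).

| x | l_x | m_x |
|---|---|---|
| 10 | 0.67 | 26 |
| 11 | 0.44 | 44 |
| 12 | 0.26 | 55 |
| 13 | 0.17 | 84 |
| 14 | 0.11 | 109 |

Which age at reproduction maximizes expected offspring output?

Expected offspring if breeding at age x = l_x × m_x:
  age 10: 0.67 × 26 = 17.420
  age 11: 0.44 × 44 = 19.360
  age 12: 0.26 × 55 = 14.300
  age 13: 0.17 × 84 = 14.280
  age 14: 0.11 × 109 = 11.990
Maximum at age 11 (19.360).

11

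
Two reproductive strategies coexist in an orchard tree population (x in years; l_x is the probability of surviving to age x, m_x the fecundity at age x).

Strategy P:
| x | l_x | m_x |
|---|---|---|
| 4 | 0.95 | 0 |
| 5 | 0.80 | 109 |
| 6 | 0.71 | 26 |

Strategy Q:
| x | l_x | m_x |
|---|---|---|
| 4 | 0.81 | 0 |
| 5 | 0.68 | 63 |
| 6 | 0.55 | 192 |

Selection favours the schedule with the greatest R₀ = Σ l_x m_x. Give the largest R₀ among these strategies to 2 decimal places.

Strategy P: R₀ = 0.95×0 + 0.80×109 + 0.71×26 = 105.6600
Strategy Q: R₀ = 0.81×0 + 0.68×63 + 0.55×192 = 148.4400
Highest R₀: strategy Q with 148.4400.

148.44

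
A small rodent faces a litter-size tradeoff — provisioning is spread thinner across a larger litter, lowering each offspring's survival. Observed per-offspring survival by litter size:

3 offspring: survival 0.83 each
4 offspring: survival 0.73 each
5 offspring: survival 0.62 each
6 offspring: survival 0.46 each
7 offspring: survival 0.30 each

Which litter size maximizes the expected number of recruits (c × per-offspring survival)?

5

Expected recruits = c × s(c):
  c=3: 3 × 0.83 = 2.490
  c=4: 4 × 0.73 = 2.920
  c=5: 5 × 0.62 = 3.100
  c=6: 6 × 0.46 = 2.760
  c=7: 7 × 0.30 = 2.100
Maximum at c = 5 (3.100 recruits).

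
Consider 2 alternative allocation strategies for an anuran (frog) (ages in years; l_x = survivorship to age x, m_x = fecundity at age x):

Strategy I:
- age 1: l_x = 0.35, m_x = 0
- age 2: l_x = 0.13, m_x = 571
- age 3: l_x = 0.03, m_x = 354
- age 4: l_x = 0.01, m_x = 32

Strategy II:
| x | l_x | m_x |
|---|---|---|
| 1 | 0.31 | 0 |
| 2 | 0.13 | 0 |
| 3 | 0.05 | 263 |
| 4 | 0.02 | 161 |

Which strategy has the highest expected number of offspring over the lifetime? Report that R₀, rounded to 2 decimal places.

Strategy I: R₀ = 0.35×0 + 0.13×571 + 0.03×354 + 0.01×32 = 85.1700
Strategy II: R₀ = 0.31×0 + 0.13×0 + 0.05×263 + 0.02×161 = 16.3700
Highest R₀: strategy I with 85.1700.

85.17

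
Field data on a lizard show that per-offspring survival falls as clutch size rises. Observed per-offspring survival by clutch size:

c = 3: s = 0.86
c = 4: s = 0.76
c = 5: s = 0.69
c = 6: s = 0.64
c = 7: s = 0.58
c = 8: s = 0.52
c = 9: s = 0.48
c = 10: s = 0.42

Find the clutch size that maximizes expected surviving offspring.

Expected surviving offspring = c × s(c):
  c=3: 3 × 0.86 = 2.580
  c=4: 4 × 0.76 = 3.040
  c=5: 5 × 0.69 = 3.450
  c=6: 6 × 0.64 = 3.840
  c=7: 7 × 0.58 = 4.060
  c=8: 8 × 0.52 = 4.160
  c=9: 9 × 0.48 = 4.320
  c=10: 10 × 0.42 = 4.200
Maximum at c = 9 (4.320 surviving offspring).

9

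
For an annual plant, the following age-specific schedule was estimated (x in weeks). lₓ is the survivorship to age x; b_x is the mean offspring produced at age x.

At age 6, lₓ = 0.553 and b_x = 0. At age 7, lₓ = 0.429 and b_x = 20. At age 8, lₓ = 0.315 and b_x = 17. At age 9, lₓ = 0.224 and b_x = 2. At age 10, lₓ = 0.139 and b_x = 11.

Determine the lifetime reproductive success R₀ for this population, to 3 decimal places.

R₀ = Σ lₓ b_x:
  age 6: 0.553 × 0 = 0.0000
  age 7: 0.429 × 20 = 8.5800
  age 8: 0.315 × 17 = 5.3550
  age 9: 0.224 × 2 = 0.4480
  age 10: 0.139 × 11 = 1.5290
R₀ = 0.0000 + 8.5800 + 5.3550 + 0.4480 + 1.5290 = 15.9120

15.912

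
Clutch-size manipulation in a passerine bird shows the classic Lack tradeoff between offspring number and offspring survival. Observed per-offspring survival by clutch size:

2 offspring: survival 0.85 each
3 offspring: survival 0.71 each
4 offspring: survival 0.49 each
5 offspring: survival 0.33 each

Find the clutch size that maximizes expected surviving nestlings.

Expected surviving nestlings = c × s(c):
  c=2: 2 × 0.85 = 1.700
  c=3: 3 × 0.71 = 2.130
  c=4: 4 × 0.49 = 1.960
  c=5: 5 × 0.33 = 1.650
Maximum at c = 3 (2.130 surviving nestlings).

3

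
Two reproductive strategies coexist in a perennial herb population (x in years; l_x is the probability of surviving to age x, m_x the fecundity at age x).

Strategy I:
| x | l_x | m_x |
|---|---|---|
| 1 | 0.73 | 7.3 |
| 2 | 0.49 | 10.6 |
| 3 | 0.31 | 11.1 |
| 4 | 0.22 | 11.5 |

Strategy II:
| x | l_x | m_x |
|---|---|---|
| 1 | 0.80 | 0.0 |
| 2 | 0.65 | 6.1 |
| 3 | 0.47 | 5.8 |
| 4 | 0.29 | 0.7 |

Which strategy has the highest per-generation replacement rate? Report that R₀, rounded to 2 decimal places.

16.49

Strategy I: R₀ = 0.73×7.3 + 0.49×10.6 + 0.31×11.1 + 0.22×11.5 = 16.4940
Strategy II: R₀ = 0.80×0.0 + 0.65×6.1 + 0.47×5.8 + 0.29×0.7 = 6.8940
Highest R₀: strategy I with 16.4940.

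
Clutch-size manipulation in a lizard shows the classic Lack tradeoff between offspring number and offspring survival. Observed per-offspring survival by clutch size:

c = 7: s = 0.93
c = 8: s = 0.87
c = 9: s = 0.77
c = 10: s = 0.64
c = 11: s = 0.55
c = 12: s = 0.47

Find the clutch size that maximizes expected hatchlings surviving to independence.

8

Expected hatchlings surviving to independence = c × s(c):
  c=7: 7 × 0.93 = 6.510
  c=8: 8 × 0.87 = 6.960
  c=9: 9 × 0.77 = 6.930
  c=10: 10 × 0.64 = 6.400
  c=11: 11 × 0.55 = 6.050
  c=12: 12 × 0.47 = 5.640
Maximum at c = 8 (6.960 hatchlings surviving to independence).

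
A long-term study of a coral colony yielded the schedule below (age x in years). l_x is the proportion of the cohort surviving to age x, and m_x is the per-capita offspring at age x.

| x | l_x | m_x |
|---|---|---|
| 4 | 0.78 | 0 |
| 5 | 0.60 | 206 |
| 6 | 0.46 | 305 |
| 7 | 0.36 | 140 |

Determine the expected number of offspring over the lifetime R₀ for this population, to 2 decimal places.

R₀ = Σ l_x m_x:
  age 4: 0.78 × 0 = 0.0000
  age 5: 0.60 × 206 = 123.6000
  age 6: 0.46 × 305 = 140.3000
  age 7: 0.36 × 140 = 50.4000
R₀ = 0.0000 + 123.6000 + 140.3000 + 50.4000 = 314.3000

314.30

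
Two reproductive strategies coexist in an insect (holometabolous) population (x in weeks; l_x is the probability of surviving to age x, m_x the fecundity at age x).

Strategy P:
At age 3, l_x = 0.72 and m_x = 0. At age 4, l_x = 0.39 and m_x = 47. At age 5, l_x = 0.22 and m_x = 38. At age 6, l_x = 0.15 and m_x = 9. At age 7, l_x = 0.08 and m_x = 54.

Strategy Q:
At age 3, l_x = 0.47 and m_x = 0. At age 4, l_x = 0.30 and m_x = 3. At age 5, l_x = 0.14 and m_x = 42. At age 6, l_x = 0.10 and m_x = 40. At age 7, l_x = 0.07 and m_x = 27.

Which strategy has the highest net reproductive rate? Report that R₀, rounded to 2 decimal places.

Strategy P: R₀ = 0.72×0 + 0.39×47 + 0.22×38 + 0.15×9 + 0.08×54 = 32.3600
Strategy Q: R₀ = 0.47×0 + 0.30×3 + 0.14×42 + 0.10×40 + 0.07×27 = 12.6700
Highest R₀: strategy P with 32.3600.

32.36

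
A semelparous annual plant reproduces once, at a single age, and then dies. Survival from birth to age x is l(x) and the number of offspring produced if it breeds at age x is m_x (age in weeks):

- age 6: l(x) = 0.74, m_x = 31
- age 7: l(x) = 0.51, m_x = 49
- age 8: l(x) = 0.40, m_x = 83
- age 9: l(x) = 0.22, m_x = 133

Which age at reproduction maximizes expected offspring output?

Expected offspring if breeding at age x = l(x) × m_x:
  age 6: 0.74 × 31 = 22.940
  age 7: 0.51 × 49 = 24.990
  age 8: 0.40 × 83 = 33.200
  age 9: 0.22 × 133 = 29.260
Maximum at age 8 (33.200).

8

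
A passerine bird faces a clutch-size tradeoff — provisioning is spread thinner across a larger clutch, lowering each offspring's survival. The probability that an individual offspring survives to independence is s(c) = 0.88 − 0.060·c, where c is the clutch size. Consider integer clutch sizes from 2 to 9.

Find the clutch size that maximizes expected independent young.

7

Expected independent young = c × s(c):
  c=2: 2 × 0.760 = 1.520
  c=3: 3 × 0.700 = 2.100
  c=4: 4 × 0.640 = 2.560
  c=5: 5 × 0.580 = 2.900
  c=6: 6 × 0.520 = 3.120
  c=7: 7 × 0.460 = 3.220
  c=8: 8 × 0.400 = 3.200
  c=9: 9 × 0.340 = 3.060
Maximum at c = 7 (3.220 independent young).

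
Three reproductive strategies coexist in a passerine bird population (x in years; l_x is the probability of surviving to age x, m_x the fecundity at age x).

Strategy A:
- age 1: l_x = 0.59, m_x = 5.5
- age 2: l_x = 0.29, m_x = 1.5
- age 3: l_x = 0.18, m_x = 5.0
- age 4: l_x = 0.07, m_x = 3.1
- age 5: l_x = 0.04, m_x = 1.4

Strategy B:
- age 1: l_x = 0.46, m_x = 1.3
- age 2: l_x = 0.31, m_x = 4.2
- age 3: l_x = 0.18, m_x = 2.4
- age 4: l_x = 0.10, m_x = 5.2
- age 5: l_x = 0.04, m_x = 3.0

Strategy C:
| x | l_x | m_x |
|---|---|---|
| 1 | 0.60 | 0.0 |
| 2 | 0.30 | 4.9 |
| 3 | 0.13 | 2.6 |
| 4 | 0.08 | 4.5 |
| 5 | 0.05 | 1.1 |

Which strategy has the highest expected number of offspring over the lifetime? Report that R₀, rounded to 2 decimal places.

4.85

Strategy A: R₀ = 0.59×5.5 + 0.29×1.5 + 0.18×5.0 + 0.07×3.1 + 0.04×1.4 = 4.8530
Strategy B: R₀ = 0.46×1.3 + 0.31×4.2 + 0.18×2.4 + 0.10×5.2 + 0.04×3.0 = 2.9720
Strategy C: R₀ = 0.60×0.0 + 0.30×4.9 + 0.13×2.6 + 0.08×4.5 + 0.05×1.1 = 2.2230
Highest R₀: strategy A with 4.8530.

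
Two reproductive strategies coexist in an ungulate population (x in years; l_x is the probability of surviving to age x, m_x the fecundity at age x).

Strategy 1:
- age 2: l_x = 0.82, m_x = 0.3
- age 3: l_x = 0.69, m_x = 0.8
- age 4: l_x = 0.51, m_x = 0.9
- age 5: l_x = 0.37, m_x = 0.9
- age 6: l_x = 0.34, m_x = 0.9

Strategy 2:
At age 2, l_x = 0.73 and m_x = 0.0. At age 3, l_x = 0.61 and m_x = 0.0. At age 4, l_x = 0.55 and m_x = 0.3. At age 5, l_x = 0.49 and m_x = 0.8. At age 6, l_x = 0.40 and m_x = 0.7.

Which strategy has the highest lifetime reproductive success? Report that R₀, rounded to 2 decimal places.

Strategy 1: R₀ = 0.82×0.3 + 0.69×0.8 + 0.51×0.9 + 0.37×0.9 + 0.34×0.9 = 1.8960
Strategy 2: R₀ = 0.73×0.0 + 0.61×0.0 + 0.55×0.3 + 0.49×0.8 + 0.40×0.7 = 0.8370
Highest R₀: strategy 1 with 1.8960.

1.90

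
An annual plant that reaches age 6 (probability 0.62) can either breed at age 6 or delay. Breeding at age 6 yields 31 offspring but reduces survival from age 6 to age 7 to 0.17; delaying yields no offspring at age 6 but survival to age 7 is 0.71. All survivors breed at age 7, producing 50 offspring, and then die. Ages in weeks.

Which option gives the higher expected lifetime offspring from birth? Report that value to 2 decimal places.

breed at age 6: R₀ = 0.62 × (31 + 0.17 × 50) = 0.62 × 39.5000 = 24.4900
delay to age 7: R₀ = 0.62 × (0.71 × 50) = 0.62 × 35.5000 = 22.0100
Higher: breed at age 6 (24.4900).

24.49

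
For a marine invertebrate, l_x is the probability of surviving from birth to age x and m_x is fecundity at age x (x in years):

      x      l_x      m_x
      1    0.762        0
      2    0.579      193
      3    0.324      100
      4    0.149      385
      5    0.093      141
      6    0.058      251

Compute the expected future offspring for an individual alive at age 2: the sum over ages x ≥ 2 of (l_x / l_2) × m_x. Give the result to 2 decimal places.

395.83

l_2 = 0.579. Conditional survival from age 2 to x is l_x / l_2.
  x=2: (0.579/0.579) × 193 = 193.0000
  x=3: (0.324/0.579) × 100 = 55.9585
  x=4: (0.149/0.579) × 385 = 99.0760
  x=5: (0.093/0.579) × 141 = 22.6477
  x=6: (0.058/0.579) × 251 = 25.1434
Sum = 193.0000 + 55.9585 + 99.0760 + 22.6477 + 25.1434 = 395.8256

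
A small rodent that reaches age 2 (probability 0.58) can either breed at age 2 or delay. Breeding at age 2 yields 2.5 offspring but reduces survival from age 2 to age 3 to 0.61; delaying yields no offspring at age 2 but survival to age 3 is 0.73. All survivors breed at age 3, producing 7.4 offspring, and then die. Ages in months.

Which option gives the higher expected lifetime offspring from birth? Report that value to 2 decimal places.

4.07

breed at age 2: R₀ = 0.58 × (2.5 + 0.61 × 7.4) = 0.58 × 7.0140 = 4.0681
delay to age 3: R₀ = 0.58 × (0.73 × 7.4) = 0.58 × 5.4020 = 3.1332
Higher: breed at age 2 (4.0681).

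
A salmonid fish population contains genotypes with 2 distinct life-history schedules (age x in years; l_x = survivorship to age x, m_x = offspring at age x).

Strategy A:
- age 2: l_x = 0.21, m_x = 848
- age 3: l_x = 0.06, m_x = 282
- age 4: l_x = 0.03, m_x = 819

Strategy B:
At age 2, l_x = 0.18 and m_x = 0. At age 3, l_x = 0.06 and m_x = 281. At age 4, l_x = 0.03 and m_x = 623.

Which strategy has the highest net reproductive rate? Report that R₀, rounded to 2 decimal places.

Strategy A: R₀ = 0.21×848 + 0.06×282 + 0.03×819 = 219.5700
Strategy B: R₀ = 0.18×0 + 0.06×281 + 0.03×623 = 35.5500
Highest R₀: strategy A with 219.5700.

219.57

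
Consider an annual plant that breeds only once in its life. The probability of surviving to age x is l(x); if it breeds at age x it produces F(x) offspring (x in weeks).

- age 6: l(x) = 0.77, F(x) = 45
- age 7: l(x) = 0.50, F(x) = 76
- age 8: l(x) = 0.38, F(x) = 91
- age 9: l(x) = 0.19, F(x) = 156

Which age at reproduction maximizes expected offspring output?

7

Expected offspring if breeding at age x = l(x) × F(x):
  age 6: 0.77 × 45 = 34.650
  age 7: 0.50 × 76 = 38.000
  age 8: 0.38 × 91 = 34.580
  age 9: 0.19 × 156 = 29.640
Maximum at age 7 (38.000).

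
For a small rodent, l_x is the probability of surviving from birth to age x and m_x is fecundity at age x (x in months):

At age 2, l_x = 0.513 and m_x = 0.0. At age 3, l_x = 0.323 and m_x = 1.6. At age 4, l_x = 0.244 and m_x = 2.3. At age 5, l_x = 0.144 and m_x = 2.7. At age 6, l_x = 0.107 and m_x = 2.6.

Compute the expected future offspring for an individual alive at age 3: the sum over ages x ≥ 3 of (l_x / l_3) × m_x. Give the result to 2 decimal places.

l_3 = 0.323. Conditional survival from age 3 to x is l_x / l_3.
  x=3: (0.323/0.323) × 1.6 = 1.6000
  x=4: (0.244/0.323) × 2.3 = 1.7375
  x=5: (0.144/0.323) × 2.7 = 1.2037
  x=6: (0.107/0.323) × 2.6 = 0.8613
Sum = 1.6000 + 1.7375 + 1.2037 + 0.8613 = 5.4025

5.40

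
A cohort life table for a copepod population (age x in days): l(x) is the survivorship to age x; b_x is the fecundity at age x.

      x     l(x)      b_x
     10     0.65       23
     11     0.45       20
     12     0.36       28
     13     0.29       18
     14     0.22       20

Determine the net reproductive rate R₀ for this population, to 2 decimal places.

43.65

R₀ = Σ l(x) b_x:
  age 10: 0.65 × 23 = 14.9500
  age 11: 0.45 × 20 = 9.0000
  age 12: 0.36 × 28 = 10.0800
  age 13: 0.29 × 18 = 5.2200
  age 14: 0.22 × 20 = 4.4000
R₀ = 14.9500 + 9.0000 + 10.0800 + 5.2200 + 4.4000 = 43.6500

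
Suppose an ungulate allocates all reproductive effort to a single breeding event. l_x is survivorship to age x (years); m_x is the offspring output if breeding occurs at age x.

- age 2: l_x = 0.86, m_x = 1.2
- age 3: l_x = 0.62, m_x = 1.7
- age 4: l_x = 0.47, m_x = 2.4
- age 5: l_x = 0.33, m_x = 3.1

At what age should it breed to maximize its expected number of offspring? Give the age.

Expected offspring if breeding at age x = l_x × m_x:
  age 2: 0.86 × 1.2 = 1.032
  age 3: 0.62 × 1.7 = 1.054
  age 4: 0.47 × 2.4 = 1.128
  age 5: 0.33 × 3.1 = 1.023
Maximum at age 4 (1.128).

4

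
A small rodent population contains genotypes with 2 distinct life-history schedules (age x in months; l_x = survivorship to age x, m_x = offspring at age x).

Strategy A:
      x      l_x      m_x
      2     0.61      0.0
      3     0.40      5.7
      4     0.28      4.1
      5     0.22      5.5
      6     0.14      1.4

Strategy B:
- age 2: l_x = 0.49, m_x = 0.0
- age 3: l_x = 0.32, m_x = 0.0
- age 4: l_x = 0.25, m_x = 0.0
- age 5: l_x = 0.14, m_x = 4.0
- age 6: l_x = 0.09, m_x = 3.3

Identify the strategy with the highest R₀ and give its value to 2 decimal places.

Strategy A: R₀ = 0.61×0.0 + 0.40×5.7 + 0.28×4.1 + 0.22×5.5 + 0.14×1.4 = 4.8340
Strategy B: R₀ = 0.49×0.0 + 0.32×0.0 + 0.25×0.0 + 0.14×4.0 + 0.09×3.3 = 0.8570
Highest R₀: strategy A with 4.8340.

4.83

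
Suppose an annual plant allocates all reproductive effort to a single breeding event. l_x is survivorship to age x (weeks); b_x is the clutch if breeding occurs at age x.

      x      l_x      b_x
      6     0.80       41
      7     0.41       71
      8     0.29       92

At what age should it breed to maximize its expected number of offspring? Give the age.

Expected offspring if breeding at age x = l_x × b_x:
  age 6: 0.80 × 41 = 32.800
  age 7: 0.41 × 71 = 29.110
  age 8: 0.29 × 92 = 26.680
Maximum at age 6 (32.800).

6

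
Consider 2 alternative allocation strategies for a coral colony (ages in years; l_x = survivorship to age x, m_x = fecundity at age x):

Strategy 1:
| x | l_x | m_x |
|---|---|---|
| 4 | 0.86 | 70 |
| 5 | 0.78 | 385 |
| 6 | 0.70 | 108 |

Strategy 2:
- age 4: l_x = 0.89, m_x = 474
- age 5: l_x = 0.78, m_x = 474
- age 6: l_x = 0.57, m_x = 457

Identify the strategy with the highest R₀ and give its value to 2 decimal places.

1052.07

Strategy 1: R₀ = 0.86×70 + 0.78×385 + 0.70×108 = 436.1000
Strategy 2: R₀ = 0.89×474 + 0.78×474 + 0.57×457 = 1052.0700
Highest R₀: strategy 2 with 1052.0700.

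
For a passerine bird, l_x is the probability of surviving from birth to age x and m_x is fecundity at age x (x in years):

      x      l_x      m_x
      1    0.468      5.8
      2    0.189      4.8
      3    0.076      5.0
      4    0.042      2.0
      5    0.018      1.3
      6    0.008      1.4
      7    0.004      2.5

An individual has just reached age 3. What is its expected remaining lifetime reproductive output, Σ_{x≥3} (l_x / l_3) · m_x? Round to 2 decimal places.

6.69

l_3 = 0.076. Conditional survival from age 3 to x is l_x / l_3.
  x=3: (0.076/0.076) × 5.0 = 5.0000
  x=4: (0.042/0.076) × 2.0 = 1.1053
  x=5: (0.018/0.076) × 1.3 = 0.3079
  x=6: (0.008/0.076) × 1.4 = 0.1474
  x=7: (0.004/0.076) × 2.5 = 0.1316
Sum = 5.0000 + 1.1053 + 0.3079 + 0.1474 + 0.1316 = 6.6921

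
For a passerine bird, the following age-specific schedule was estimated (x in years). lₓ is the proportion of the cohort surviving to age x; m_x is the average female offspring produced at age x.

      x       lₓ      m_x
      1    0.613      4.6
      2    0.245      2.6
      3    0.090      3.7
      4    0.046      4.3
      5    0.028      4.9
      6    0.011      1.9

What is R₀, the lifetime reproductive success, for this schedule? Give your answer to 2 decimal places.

R₀ = Σ lₓ m_x:
  age 1: 0.613 × 4.6 = 2.8198
  age 2: 0.245 × 2.6 = 0.6370
  age 3: 0.090 × 3.7 = 0.3330
  age 4: 0.046 × 4.3 = 0.1978
  age 5: 0.028 × 4.9 = 0.1372
  age 6: 0.011 × 1.9 = 0.0209
R₀ = 2.8198 + 0.6370 + 0.3330 + 0.1978 + 0.1372 + 0.0209 = 4.1457

4.15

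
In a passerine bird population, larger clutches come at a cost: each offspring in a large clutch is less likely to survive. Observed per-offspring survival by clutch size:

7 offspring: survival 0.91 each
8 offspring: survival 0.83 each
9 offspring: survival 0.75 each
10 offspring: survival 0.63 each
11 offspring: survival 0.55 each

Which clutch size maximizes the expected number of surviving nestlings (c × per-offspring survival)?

9

Expected surviving nestlings = c × s(c):
  c=7: 7 × 0.91 = 6.370
  c=8: 8 × 0.83 = 6.640
  c=9: 9 × 0.75 = 6.750
  c=10: 10 × 0.63 = 6.300
  c=11: 11 × 0.55 = 6.050
Maximum at c = 9 (6.750 surviving nestlings).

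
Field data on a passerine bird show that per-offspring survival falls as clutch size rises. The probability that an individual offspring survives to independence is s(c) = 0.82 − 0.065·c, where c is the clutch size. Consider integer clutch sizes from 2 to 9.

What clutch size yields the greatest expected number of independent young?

Expected independent young = c × s(c):
  c=2: 2 × 0.690 = 1.380
  c=3: 3 × 0.625 = 1.875
  c=4: 4 × 0.560 = 2.240
  c=5: 5 × 0.495 = 2.475
  c=6: 6 × 0.430 = 2.580
  c=7: 7 × 0.365 = 2.555
  c=8: 8 × 0.300 = 2.400
  c=9: 9 × 0.235 = 2.115
Maximum at c = 6 (2.580 independent young).

6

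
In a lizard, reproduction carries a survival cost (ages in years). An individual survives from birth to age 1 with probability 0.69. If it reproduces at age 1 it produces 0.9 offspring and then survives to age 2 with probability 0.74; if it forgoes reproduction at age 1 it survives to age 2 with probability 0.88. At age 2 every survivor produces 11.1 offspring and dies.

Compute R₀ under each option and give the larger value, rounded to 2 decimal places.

breed at age 1: R₀ = 0.69 × (0.9 + 0.74 × 11.1) = 0.69 × 9.1140 = 6.2887
delay to age 2: R₀ = 0.69 × (0.88 × 11.1) = 0.69 × 9.7680 = 6.7399
Higher: delay to age 2 (6.7399).

6.74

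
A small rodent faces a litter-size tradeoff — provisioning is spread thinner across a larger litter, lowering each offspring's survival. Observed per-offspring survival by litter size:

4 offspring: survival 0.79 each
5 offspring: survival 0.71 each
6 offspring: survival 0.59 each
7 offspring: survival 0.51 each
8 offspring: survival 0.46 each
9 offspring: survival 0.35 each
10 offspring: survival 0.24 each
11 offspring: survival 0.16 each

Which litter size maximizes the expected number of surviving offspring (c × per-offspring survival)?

Expected surviving offspring = c × s(c):
  c=4: 4 × 0.79 = 3.160
  c=5: 5 × 0.71 = 3.550
  c=6: 6 × 0.59 = 3.540
  c=7: 7 × 0.51 = 3.570
  c=8: 8 × 0.46 = 3.680
  c=9: 9 × 0.35 = 3.150
  c=10: 10 × 0.24 = 2.400
  c=11: 11 × 0.16 = 1.760
Maximum at c = 8 (3.680 surviving offspring).

8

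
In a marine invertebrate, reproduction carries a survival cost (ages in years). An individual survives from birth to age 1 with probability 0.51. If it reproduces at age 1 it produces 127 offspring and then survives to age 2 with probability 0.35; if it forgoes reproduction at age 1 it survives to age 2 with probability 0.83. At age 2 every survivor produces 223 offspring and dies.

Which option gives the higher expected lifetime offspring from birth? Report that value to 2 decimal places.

104.58

breed at age 1: R₀ = 0.51 × (127 + 0.35 × 223) = 0.51 × 205.0500 = 104.5755
delay to age 2: R₀ = 0.51 × (0.83 × 223) = 0.51 × 185.0900 = 94.3959
Higher: breed at age 1 (104.5755).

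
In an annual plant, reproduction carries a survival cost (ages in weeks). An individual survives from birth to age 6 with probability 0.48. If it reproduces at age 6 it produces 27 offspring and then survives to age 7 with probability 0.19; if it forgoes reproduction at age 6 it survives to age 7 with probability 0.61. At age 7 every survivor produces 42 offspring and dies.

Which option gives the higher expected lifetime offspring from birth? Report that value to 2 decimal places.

16.79

breed at age 6: R₀ = 0.48 × (27 + 0.19 × 42) = 0.48 × 34.9800 = 16.7904
delay to age 7: R₀ = 0.48 × (0.61 × 42) = 0.48 × 25.6200 = 12.2976
Higher: breed at age 6 (16.7904).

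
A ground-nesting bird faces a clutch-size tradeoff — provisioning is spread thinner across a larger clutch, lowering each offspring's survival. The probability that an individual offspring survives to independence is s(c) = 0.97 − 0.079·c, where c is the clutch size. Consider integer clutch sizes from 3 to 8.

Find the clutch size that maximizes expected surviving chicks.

6

Expected surviving chicks = c × s(c):
  c=3: 3 × 0.733 = 2.199
  c=4: 4 × 0.654 = 2.616
  c=5: 5 × 0.575 = 2.875
  c=6: 6 × 0.496 = 2.976
  c=7: 7 × 0.417 = 2.919
  c=8: 8 × 0.338 = 2.704
Maximum at c = 6 (2.976 surviving chicks).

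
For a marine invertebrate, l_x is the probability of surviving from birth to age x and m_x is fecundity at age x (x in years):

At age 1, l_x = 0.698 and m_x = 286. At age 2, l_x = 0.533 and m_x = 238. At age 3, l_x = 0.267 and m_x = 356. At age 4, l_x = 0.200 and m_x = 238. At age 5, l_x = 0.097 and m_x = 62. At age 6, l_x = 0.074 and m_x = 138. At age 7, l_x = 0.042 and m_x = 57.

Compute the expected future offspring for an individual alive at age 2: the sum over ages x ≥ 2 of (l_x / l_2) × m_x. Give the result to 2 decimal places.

540.57

l_2 = 0.533. Conditional survival from age 2 to x is l_x / l_2.
  x=2: (0.533/0.533) × 238 = 238.0000
  x=3: (0.267/0.533) × 356 = 178.3340
  x=4: (0.200/0.533) × 238 = 89.3058
  x=5: (0.097/0.533) × 62 = 11.2833
  x=6: (0.074/0.533) × 138 = 19.1595
  x=7: (0.042/0.533) × 57 = 4.4916
Sum = 238.0000 + 178.3340 + 89.3058 + 11.2833 + 19.1595 + 4.4916 = 540.5741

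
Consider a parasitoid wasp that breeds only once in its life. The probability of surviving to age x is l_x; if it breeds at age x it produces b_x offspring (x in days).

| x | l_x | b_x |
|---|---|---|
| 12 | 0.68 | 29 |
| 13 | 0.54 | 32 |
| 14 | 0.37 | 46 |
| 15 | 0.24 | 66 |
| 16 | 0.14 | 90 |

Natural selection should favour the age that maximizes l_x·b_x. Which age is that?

12

Expected offspring if breeding at age x = l_x × b_x:
  age 12: 0.68 × 29 = 19.720
  age 13: 0.54 × 32 = 17.280
  age 14: 0.37 × 46 = 17.020
  age 15: 0.24 × 66 = 15.840
  age 16: 0.14 × 90 = 12.600
Maximum at age 12 (19.720).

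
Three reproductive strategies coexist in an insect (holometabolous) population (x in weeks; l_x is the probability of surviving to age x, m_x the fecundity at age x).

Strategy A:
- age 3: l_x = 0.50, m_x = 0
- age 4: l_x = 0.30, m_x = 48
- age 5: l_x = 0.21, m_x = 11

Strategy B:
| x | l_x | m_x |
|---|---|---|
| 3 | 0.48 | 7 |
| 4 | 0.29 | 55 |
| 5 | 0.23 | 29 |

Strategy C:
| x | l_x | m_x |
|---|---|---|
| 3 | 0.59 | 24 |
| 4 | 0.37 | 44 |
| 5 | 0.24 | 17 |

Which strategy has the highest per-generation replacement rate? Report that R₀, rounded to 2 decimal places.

34.52

Strategy A: R₀ = 0.50×0 + 0.30×48 + 0.21×11 = 16.7100
Strategy B: R₀ = 0.48×7 + 0.29×55 + 0.23×29 = 25.9800
Strategy C: R₀ = 0.59×24 + 0.37×44 + 0.24×17 = 34.5200
Highest R₀: strategy C with 34.5200.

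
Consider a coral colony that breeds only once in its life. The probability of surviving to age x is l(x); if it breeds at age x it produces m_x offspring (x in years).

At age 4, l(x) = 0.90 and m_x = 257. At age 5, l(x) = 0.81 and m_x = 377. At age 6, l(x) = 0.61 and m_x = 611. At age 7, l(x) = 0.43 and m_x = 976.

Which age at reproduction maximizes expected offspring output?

7

Expected offspring if breeding at age x = l(x) × m_x:
  age 4: 0.90 × 257 = 231.300
  age 5: 0.81 × 377 = 305.370
  age 6: 0.61 × 611 = 372.710
  age 7: 0.43 × 976 = 419.680
Maximum at age 7 (419.680).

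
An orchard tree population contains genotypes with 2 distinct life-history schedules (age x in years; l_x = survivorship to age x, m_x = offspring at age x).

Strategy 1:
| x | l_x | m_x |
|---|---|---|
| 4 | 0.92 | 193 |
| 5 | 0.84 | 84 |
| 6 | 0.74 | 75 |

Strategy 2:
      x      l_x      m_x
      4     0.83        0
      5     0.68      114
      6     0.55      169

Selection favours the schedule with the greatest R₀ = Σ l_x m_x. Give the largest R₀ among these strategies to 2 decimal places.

303.62

Strategy 1: R₀ = 0.92×193 + 0.84×84 + 0.74×75 = 303.6200
Strategy 2: R₀ = 0.83×0 + 0.68×114 + 0.55×169 = 170.4700
Highest R₀: strategy 1 with 303.6200.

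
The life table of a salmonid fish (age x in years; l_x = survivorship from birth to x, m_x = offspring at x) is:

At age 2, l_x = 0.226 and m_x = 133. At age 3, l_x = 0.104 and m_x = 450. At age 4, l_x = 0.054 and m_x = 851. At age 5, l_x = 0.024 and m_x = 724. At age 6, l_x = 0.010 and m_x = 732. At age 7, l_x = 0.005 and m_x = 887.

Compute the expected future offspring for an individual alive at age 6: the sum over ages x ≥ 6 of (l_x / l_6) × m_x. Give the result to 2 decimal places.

l_6 = 0.010. Conditional survival from age 6 to x is l_x / l_6.
  x=6: (0.010/0.010) × 732 = 732.0000
  x=7: (0.005/0.010) × 887 = 443.5000
Sum = 732.0000 + 443.5000 = 1175.5000

1175.50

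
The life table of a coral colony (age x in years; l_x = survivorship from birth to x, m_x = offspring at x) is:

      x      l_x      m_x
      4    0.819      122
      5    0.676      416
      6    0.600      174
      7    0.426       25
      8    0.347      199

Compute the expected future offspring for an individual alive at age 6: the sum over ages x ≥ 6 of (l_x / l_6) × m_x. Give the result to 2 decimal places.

306.84

l_6 = 0.600. Conditional survival from age 6 to x is l_x / l_6.
  x=6: (0.600/0.600) × 174 = 174.0000
  x=7: (0.426/0.600) × 25 = 17.7500
  x=8: (0.347/0.600) × 199 = 115.0883
Sum = 174.0000 + 17.7500 + 115.0883 = 306.8383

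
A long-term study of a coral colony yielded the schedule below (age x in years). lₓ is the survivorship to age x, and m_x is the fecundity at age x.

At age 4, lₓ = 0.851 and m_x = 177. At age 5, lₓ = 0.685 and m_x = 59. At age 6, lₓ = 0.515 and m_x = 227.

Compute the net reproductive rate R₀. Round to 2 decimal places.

R₀ = Σ lₓ m_x:
  age 4: 0.851 × 177 = 150.6270
  age 5: 0.685 × 59 = 40.4150
  age 6: 0.515 × 227 = 116.9050
R₀ = 150.6270 + 40.4150 + 116.9050 = 307.9470

307.95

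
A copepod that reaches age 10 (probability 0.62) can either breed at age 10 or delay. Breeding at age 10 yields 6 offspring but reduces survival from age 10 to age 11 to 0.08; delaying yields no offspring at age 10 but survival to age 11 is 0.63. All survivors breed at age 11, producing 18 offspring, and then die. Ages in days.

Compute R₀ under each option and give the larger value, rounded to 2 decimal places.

7.03

breed at age 10: R₀ = 0.62 × (6 + 0.08 × 18) = 0.62 × 7.4400 = 4.6128
delay to age 11: R₀ = 0.62 × (0.63 × 18) = 0.62 × 11.3400 = 7.0308
Higher: delay to age 11 (7.0308).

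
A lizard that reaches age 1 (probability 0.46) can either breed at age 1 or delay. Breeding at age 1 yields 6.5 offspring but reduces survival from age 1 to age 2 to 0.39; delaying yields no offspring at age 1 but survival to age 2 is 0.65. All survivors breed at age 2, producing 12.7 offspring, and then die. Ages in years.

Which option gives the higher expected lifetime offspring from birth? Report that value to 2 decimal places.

breed at age 1: R₀ = 0.46 × (6.5 + 0.39 × 12.7) = 0.46 × 11.4530 = 5.2684
delay to age 2: R₀ = 0.46 × (0.65 × 12.7) = 0.46 × 8.2550 = 3.7973
Higher: breed at age 1 (5.2684).

5.27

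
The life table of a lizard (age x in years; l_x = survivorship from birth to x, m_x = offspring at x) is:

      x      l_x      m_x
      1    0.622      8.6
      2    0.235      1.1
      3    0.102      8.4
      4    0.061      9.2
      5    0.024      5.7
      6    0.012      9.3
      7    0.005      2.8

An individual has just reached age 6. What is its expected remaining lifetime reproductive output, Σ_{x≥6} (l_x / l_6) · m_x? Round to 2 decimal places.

10.47

l_6 = 0.012. Conditional survival from age 6 to x is l_x / l_6.
  x=6: (0.012/0.012) × 9.3 = 9.3000
  x=7: (0.005/0.012) × 2.8 = 1.1667
Sum = 9.3000 + 1.1667 = 10.4667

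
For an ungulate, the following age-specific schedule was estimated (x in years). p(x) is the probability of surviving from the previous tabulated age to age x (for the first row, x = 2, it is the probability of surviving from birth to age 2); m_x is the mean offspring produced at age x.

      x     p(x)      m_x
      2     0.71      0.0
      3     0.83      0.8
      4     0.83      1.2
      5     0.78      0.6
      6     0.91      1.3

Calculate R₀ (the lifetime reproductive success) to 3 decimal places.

1.739

Survivorship from birth: l_x = p_2·p_3·…·p_x.
  l_2 = 0.71000
  l_3 = 0.58930
  l_4 = 0.48912
  l_5 = 0.38151
  l_6 = 0.34718
R₀ = Σ l_x m_x:
  age 2: 0.71000 × 0.0 = 0.0000
  age 3: 0.58930 × 0.8 = 0.4714
  age 4: 0.48912 × 1.2 = 0.5869
  age 5: 0.38151 × 0.6 = 0.2289
  age 6: 0.34718 × 1.3 = 0.4513
R₀ = 0.0000 + 0.4714 + 0.5869 + 0.2289 + 0.4513 = 1.7386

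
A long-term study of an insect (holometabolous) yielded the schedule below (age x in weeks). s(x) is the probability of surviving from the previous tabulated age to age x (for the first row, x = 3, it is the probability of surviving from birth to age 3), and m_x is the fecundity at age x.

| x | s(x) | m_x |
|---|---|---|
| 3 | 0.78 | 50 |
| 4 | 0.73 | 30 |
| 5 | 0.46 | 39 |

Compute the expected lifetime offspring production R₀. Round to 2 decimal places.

66.30

Survivorship from birth: l_x = s_3·s_4·…·s_x.
  l_3 = 0.78000
  l_4 = 0.56940
  l_5 = 0.26192
R₀ = Σ l_x m_x:
  age 3: 0.78000 × 50 = 39.0000
  age 4: 0.56940 × 30 = 17.0820
  age 5: 0.26192 × 39 = 10.2149
R₀ = 39.0000 + 17.0820 + 10.2149 = 66.2969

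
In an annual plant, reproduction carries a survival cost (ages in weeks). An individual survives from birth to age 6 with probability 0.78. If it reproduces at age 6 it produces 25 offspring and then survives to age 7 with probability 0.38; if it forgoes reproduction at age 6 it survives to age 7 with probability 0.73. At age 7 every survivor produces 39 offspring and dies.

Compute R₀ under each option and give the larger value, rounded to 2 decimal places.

breed at age 6: R₀ = 0.78 × (25 + 0.38 × 39) = 0.78 × 39.8200 = 31.0596
delay to age 7: R₀ = 0.78 × (0.73 × 39) = 0.78 × 28.4700 = 22.2066
Higher: breed at age 6 (31.0596).

31.06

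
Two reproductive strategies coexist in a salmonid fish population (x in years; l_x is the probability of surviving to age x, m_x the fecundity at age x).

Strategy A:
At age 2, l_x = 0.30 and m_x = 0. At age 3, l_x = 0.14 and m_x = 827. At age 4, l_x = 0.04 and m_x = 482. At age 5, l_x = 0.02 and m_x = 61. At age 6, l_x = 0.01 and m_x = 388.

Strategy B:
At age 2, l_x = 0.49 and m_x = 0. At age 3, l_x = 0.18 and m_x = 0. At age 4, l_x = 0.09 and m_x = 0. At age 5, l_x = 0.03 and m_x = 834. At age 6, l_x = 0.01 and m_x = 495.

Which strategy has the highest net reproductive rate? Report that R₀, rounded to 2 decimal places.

Strategy A: R₀ = 0.30×0 + 0.14×827 + 0.04×482 + 0.02×61 + 0.01×388 = 140.1600
Strategy B: R₀ = 0.49×0 + 0.18×0 + 0.09×0 + 0.03×834 + 0.01×495 = 29.9700
Highest R₀: strategy A with 140.1600.

140.16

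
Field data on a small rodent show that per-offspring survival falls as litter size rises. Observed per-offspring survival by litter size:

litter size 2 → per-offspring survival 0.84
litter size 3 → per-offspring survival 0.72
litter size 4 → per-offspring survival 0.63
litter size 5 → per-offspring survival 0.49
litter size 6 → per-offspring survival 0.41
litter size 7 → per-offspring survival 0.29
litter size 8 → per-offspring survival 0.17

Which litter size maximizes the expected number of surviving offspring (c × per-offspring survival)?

Expected surviving offspring = c × s(c):
  c=2: 2 × 0.84 = 1.680
  c=3: 3 × 0.72 = 2.160
  c=4: 4 × 0.63 = 2.520
  c=5: 5 × 0.49 = 2.450
  c=6: 6 × 0.41 = 2.460
  c=7: 7 × 0.29 = 2.030
  c=8: 8 × 0.17 = 1.360
Maximum at c = 4 (2.520 surviving offspring).

4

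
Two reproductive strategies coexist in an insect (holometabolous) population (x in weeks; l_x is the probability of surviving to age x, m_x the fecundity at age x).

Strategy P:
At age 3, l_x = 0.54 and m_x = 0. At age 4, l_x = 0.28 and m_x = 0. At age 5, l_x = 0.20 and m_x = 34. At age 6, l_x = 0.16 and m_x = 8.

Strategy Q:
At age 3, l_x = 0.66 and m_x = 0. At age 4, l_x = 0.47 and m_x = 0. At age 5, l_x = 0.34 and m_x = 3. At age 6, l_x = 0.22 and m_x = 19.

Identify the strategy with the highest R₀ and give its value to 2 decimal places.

Strategy P: R₀ = 0.54×0 + 0.28×0 + 0.20×34 + 0.16×8 = 8.0800
Strategy Q: R₀ = 0.66×0 + 0.47×0 + 0.34×3 + 0.22×19 = 5.2000
Highest R₀: strategy P with 8.0800.

8.08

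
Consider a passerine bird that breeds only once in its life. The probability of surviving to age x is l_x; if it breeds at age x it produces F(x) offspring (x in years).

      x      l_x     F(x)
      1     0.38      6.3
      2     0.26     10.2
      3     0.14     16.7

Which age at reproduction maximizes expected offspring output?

Expected offspring if breeding at age x = l_x × F(x):
  age 1: 0.38 × 6.3 = 2.394
  age 2: 0.26 × 10.2 = 2.652
  age 3: 0.14 × 16.7 = 2.338
Maximum at age 2 (2.652).

2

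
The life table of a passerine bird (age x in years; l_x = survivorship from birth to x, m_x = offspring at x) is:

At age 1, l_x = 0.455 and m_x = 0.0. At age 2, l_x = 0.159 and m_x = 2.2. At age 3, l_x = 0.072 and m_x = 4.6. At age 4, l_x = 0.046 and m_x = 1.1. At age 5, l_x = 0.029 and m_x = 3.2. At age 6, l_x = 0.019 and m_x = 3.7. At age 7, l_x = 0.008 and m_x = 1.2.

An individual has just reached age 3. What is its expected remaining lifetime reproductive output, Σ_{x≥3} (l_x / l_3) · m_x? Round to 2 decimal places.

l_3 = 0.072. Conditional survival from age 3 to x is l_x / l_3.
  x=3: (0.072/0.072) × 4.6 = 4.6000
  x=4: (0.046/0.072) × 1.1 = 0.7028
  x=5: (0.029/0.072) × 3.2 = 1.2889
  x=6: (0.019/0.072) × 3.7 = 0.9764
  x=7: (0.008/0.072) × 1.2 = 0.1333
Sum = 4.6000 + 0.7028 + 1.2889 + 0.9764 + 0.1333 = 7.7014

7.70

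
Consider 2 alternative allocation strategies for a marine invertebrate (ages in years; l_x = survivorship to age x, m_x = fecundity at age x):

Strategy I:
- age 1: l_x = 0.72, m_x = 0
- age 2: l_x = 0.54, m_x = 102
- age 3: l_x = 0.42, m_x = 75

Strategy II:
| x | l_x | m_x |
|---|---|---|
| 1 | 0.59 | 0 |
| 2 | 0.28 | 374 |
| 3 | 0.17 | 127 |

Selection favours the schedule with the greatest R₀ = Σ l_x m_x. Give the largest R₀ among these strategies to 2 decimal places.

126.31

Strategy I: R₀ = 0.72×0 + 0.54×102 + 0.42×75 = 86.5800
Strategy II: R₀ = 0.59×0 + 0.28×374 + 0.17×127 = 126.3100
Highest R₀: strategy II with 126.3100.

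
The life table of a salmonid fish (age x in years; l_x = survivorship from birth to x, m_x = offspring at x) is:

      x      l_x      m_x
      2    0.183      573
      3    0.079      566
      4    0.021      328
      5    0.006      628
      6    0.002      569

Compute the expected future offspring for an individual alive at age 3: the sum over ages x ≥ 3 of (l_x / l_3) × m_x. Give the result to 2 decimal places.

715.29

l_3 = 0.079. Conditional survival from age 3 to x is l_x / l_3.
  x=3: (0.079/0.079) × 566 = 566.0000
  x=4: (0.021/0.079) × 328 = 87.1899
  x=5: (0.006/0.079) × 628 = 47.6962
  x=6: (0.002/0.079) × 569 = 14.4051
Sum = 566.0000 + 87.1899 + 47.6962 + 14.4051 = 715.2911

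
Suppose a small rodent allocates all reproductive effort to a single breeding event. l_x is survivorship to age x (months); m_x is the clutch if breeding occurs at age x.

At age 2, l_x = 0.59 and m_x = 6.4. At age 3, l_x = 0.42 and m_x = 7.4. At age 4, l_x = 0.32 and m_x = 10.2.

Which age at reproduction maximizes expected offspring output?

2

Expected offspring if breeding at age x = l_x × m_x:
  age 2: 0.59 × 6.4 = 3.776
  age 3: 0.42 × 7.4 = 3.108
  age 4: 0.32 × 10.2 = 3.264
Maximum at age 2 (3.776).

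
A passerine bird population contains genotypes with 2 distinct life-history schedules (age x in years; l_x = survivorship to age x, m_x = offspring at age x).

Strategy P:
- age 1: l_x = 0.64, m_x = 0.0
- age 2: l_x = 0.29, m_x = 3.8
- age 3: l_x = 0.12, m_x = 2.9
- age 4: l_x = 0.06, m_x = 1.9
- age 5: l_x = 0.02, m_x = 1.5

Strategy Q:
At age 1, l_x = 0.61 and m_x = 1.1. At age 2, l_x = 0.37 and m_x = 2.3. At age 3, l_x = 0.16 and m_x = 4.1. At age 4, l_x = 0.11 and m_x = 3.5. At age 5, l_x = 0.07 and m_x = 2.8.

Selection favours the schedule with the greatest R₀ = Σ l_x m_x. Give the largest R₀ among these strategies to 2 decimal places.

Strategy P: R₀ = 0.64×0.0 + 0.29×3.8 + 0.12×2.9 + 0.06×1.9 + 0.02×1.5 = 1.5940
Strategy Q: R₀ = 0.61×1.1 + 0.37×2.3 + 0.16×4.1 + 0.11×3.5 + 0.07×2.8 = 2.7590
Highest R₀: strategy Q with 2.7590.

2.76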